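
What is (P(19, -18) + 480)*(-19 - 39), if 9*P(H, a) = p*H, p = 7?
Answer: -258274/9 ≈ -28697.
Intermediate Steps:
P(H, a) = 7*H/9 (P(H, a) = (7*H)/9 = 7*H/9)
(P(19, -18) + 480)*(-19 - 39) = ((7/9)*19 + 480)*(-19 - 39) = (133/9 + 480)*(-58) = (4453/9)*(-58) = -258274/9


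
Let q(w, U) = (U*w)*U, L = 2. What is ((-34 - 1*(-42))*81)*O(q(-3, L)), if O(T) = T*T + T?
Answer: 85536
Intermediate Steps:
q(w, U) = w*U²
O(T) = T + T² (O(T) = T² + T = T + T²)
((-34 - 1*(-42))*81)*O(q(-3, L)) = ((-34 - 1*(-42))*81)*((-3*2²)*(1 - 3*2²)) = ((-34 + 42)*81)*((-3*4)*(1 - 3*4)) = (8*81)*(-12*(1 - 12)) = 648*(-12*(-11)) = 648*132 = 85536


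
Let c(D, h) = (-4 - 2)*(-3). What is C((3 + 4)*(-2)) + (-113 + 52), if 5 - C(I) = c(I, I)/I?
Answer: -383/7 ≈ -54.714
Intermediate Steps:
c(D, h) = 18 (c(D, h) = -6*(-3) = 18)
C(I) = 5 - 18/I
C((3 + 4)*(-2)) + (-113 + 52) = (5 - 18*(-1/(2*(3 + 4)))) + (-113 + 52) = (5 - 18/(7*(-2))) - 61 = (5 - 18/(-14)) - 61 = (5 - 18*(-1/14)) - 61 = (5 + 9/7) - 61 = 44/7 - 61 = -383/7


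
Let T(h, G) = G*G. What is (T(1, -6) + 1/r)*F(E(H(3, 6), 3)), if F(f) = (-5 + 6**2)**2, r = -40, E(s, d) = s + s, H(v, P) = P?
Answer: 1382879/40 ≈ 34572.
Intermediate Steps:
E(s, d) = 2*s
T(h, G) = G**2
F(f) = 961 (F(f) = (-5 + 36)**2 = 31**2 = 961)
(T(1, -6) + 1/r)*F(E(H(3, 6), 3)) = ((-6)**2 + 1/(-40))*961 = (36 - 1/40)*961 = (1439/40)*961 = 1382879/40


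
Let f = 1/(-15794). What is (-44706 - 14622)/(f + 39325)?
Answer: -937026432/621099049 ≈ -1.5087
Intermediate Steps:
f = -1/15794 ≈ -6.3315e-5
(-44706 - 14622)/(f + 39325) = (-44706 - 14622)/(-1/15794 + 39325) = -59328/621099049/15794 = -59328*15794/621099049 = -937026432/621099049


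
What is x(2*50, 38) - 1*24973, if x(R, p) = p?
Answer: -24935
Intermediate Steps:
x(2*50, 38) - 1*24973 = 38 - 1*24973 = 38 - 24973 = -24935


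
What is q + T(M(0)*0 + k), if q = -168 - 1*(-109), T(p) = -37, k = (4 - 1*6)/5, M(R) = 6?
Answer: -96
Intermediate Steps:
k = -⅖ (k = (4 - 6)*(⅕) = -2*⅕ = -⅖ ≈ -0.40000)
q = -59 (q = -168 + 109 = -59)
q + T(M(0)*0 + k) = -59 - 37 = -96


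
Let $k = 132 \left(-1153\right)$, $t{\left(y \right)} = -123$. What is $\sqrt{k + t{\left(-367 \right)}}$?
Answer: $i \sqrt{152319} \approx 390.28 i$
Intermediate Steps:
$k = -152196$
$\sqrt{k + t{\left(-367 \right)}} = \sqrt{-152196 - 123} = \sqrt{-152319} = i \sqrt{152319}$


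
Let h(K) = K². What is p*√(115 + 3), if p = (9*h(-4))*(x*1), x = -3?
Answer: -432*√118 ≈ -4692.7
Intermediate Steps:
p = -432 (p = (9*(-4)²)*(-3*1) = (9*16)*(-3) = 144*(-3) = -432)
p*√(115 + 3) = -432*√(115 + 3) = -432*√118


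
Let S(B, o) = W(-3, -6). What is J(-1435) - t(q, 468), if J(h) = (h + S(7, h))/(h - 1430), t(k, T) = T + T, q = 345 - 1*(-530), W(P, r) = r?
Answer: -2680199/2865 ≈ -935.50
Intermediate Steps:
q = 875 (q = 345 + 530 = 875)
t(k, T) = 2*T
S(B, o) = -6
J(h) = (-6 + h)/(-1430 + h) (J(h) = (h - 6)/(h - 1430) = (-6 + h)/(-1430 + h))
J(-1435) - t(q, 468) = (-6 - 1435)/(-1430 - 1435) - 2*468 = -1441/(-2865) - 1*936 = -1/2865*(-1441) - 936 = 1441/2865 - 936 = -2680199/2865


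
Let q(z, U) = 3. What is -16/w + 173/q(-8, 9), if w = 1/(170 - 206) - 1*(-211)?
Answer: 1312207/22785 ≈ 57.591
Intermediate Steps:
w = 7595/36 (w = 1/(-36) + 211 = -1/36 + 211 = 7595/36 ≈ 210.97)
-16/w + 173/q(-8, 9) = -16/7595/36 + 173/3 = -16*36/7595 + 173*(⅓) = -576/7595 + 173/3 = 1312207/22785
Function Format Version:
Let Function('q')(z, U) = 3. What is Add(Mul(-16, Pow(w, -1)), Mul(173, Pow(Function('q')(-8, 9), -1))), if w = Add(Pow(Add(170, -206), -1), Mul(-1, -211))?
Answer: Rational(1312207, 22785) ≈ 57.591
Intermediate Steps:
w = Rational(7595, 36) (w = Add(Pow(-36, -1), 211) = Add(Rational(-1, 36), 211) = Rational(7595, 36) ≈ 210.97)
Add(Mul(-16, Pow(w, -1)), Mul(173, Pow(Function('q')(-8, 9), -1))) = Add(Mul(-16, Pow(Rational(7595, 36), -1)), Mul(173, Pow(3, -1))) = Add(Mul(-16, Rational(36, 7595)), Mul(173, Rational(1, 3))) = Add(Rational(-576, 7595), Rational(173, 3)) = Rational(1312207, 22785)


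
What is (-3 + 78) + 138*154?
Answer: 21327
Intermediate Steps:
(-3 + 78) + 138*154 = 75 + 21252 = 21327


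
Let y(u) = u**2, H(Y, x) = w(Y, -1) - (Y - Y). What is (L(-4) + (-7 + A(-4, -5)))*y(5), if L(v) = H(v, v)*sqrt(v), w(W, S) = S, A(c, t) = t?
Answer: -300 - 50*I ≈ -300.0 - 50.0*I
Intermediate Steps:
H(Y, x) = -1 (H(Y, x) = -1 - (Y - Y) = -1 - 1*0 = -1 + 0 = -1)
L(v) = -sqrt(v)
(L(-4) + (-7 + A(-4, -5)))*y(5) = (-sqrt(-4) + (-7 - 5))*5**2 = (-2*I - 12)*25 = (-12 - 2*I)*25 = -300 - 50*I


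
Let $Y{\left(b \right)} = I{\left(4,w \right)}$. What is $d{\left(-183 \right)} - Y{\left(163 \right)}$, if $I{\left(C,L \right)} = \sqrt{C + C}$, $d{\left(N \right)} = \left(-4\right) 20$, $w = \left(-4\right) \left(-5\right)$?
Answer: $-80 - 2 \sqrt{2} \approx -82.828$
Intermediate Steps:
$w = 20$
$d{\left(N \right)} = -80$
$I{\left(C,L \right)} = \sqrt{2} \sqrt{C}$ ($I{\left(C,L \right)} = \sqrt{2 C} = \sqrt{2} \sqrt{C}$)
$Y{\left(b \right)} = 2 \sqrt{2}$ ($Y{\left(b \right)} = \sqrt{2} \sqrt{4} = \sqrt{2} \cdot 2 = 2 \sqrt{2}$)
$d{\left(-183 \right)} - Y{\left(163 \right)} = -80 - 2 \sqrt{2}$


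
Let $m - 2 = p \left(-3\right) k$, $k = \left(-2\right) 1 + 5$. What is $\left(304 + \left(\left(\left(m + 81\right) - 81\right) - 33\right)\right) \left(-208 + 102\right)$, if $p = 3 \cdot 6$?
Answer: $-11766$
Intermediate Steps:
$k = 3$ ($k = -2 + 5 = 3$)
$p = 18$
$m = -160$ ($m = 2 + 18 \left(-3\right) 3 = 2 - 162 = -160$)
$\left(304 + \left(\left(\left(m + 81\right) - 81\right) - 33\right)\right) \left(-208 + 102\right) = \left(304 + \left(\left(\left(-160 + 81\right) - 81\right) - 33\right)\right) \left(-208 + 102\right) = \left(304 - 193\right) \left(-106\right) = 111 \left(-106\right) = -11766$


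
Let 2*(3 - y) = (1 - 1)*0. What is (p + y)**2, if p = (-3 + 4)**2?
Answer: 16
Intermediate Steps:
p = 1 (p = 1**2 = 1)
y = 3 (y = 3 - (1 - 1)*0/2 = 3 - 0*0 = 3 - 1/2*0 = 3 + 0 = 3)
(p + y)**2 = (1 + 3)**2 = 4**2 = 16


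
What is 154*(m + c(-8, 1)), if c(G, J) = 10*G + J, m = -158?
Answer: -36498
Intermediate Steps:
c(G, J) = J + 10*G
154*(m + c(-8, 1)) = 154*(-158 + (1 + 10*(-8))) = 154*(-158 + (1 - 80)) = 154*(-158 - 79) = 154*(-237) = -36498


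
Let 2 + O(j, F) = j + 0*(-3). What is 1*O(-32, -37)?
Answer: -34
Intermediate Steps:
O(j, F) = -2 + j (O(j, F) = -2 + (j + 0*(-3)) = -2 + (j + 0) = -2 + j)
1*O(-32, -37) = 1*(-2 - 32) = 1*(-34) = -34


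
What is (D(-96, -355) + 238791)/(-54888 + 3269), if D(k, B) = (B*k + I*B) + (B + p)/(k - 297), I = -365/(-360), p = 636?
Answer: -2570317663/486870408 ≈ -5.2793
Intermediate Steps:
I = 73/72 (I = -365*(-1/360) = 73/72 ≈ 1.0139)
D(k, B) = 73*B/72 + B*k + (636 + B)/(-297 + k) (D(k, B) = (B*k + 73*B/72) + (B + 636)/(k - 297) = (73*B/72 + B*k) + (636 + B)/(-297 + k) = 73*B/72 + B*k + (636 + B)/(-297 + k))
(D(-96, -355) + 238791)/(-54888 + 3269) = ((45792 - 21609*(-355) - 21311*(-355)*(-96) + 72*(-355)*(-96)**2)/(72*(-297 - 96)) + 238791)/(-54888 + 3269) = ((1/72)*(45792 + 7671195 - 726278880 + 72*(-355)*9216)/(-393) + 238791)/(-51619) = ((1/72)*(-1/393)*(45792 + 7671195 - 726278880 - 235560960) + 238791)*(-1/51619) = ((1/72)*(-1/393)*(-954122853) + 238791)*(-1/51619) = (318040951/9432 + 238791)*(-1/51619) = (2570317663/9432)*(-1/51619) = -2570317663/486870408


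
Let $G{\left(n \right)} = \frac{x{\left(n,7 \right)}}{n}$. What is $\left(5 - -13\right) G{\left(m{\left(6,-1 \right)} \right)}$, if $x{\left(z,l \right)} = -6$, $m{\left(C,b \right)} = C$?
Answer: $-18$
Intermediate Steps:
$G{\left(n \right)} = - \frac{6}{n}$
$\left(5 - -13\right) G{\left(m{\left(6,-1 \right)} \right)} = \left(5 - -13\right) \left(- \frac{6}{6}\right) = \left(5 + 13\right) \left(\left(-6\right) \frac{1}{6}\right) = 18 \left(-1\right) = -18$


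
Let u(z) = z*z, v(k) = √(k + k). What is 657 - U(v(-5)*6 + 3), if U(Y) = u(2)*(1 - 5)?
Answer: 673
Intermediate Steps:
v(k) = √2*√k (v(k) = √(2*k) = √2*√k)
u(z) = z²
U(Y) = -16 (U(Y) = 2²*(1 - 5) = 4*(-4) = -16)
657 - U(v(-5)*6 + 3) = 657 - 1*(-16) = 657 + 16 = 673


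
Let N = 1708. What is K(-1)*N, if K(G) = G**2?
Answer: 1708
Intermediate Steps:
K(-1)*N = (-1)**2*1708 = 1*1708 = 1708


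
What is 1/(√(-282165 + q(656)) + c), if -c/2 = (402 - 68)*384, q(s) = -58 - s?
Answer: -85504/21932896341 - I*√31431/21932896341 ≈ -3.8984e-6 - 8.0832e-9*I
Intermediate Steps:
c = -256512 (c = -2*(402 - 68)*384 = -668*384 = -2*128256 = -256512)
1/(√(-282165 + q(656)) + c) = 1/(√(-282165 + (-58 - 1*656)) - 256512) = 1/(√(-282165 + (-58 - 656)) - 256512) = 1/(√(-282165 - 714) - 256512) = 1/(√(-282879) - 256512) = 1/(3*I*√31431 - 256512) = 1/(-256512 + 3*I*√31431)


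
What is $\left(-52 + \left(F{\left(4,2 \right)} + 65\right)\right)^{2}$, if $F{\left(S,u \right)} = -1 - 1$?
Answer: $121$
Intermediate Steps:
$F{\left(S,u \right)} = -2$
$\left(-52 + \left(F{\left(4,2 \right)} + 65\right)\right)^{2} = \left(-52 + \left(-2 + 65\right)\right)^{2} = \left(-52 + 63\right)^{2} = 11^{2} = 121$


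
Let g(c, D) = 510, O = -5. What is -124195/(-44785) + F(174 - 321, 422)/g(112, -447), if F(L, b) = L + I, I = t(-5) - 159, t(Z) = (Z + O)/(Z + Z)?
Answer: 1987201/913614 ≈ 2.1751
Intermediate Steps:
t(Z) = (-5 + Z)/(2*Z) (t(Z) = (Z - 5)/(Z + Z) = (-5 + Z)/((2*Z)) = (-5 + Z)*(1/(2*Z)) = (-5 + Z)/(2*Z))
I = -158 (I = (½)*(-5 - 5)/(-5) - 159 = (½)*(-⅕)*(-10) - 159 = 1 - 159 = -158)
F(L, b) = -158 + L (F(L, b) = L - 158 = -158 + L)
-124195/(-44785) + F(174 - 321, 422)/g(112, -447) = -124195/(-44785) + (-158 + (174 - 321))/510 = -124195*(-1/44785) + (-158 - 147)*(1/510) = 24839/8957 - 305*1/510 = 24839/8957 - 61/102 = 1987201/913614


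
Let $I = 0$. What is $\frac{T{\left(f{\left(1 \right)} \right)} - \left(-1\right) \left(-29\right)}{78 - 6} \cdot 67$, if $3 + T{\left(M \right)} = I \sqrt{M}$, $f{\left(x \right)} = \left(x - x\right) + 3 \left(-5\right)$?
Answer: $- \frac{268}{9} \approx -29.778$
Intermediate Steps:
$f{\left(x \right)} = -15$ ($f{\left(x \right)} = 0 - 15 = -15$)
$T{\left(M \right)} = -3$ ($T{\left(M \right)} = -3 + 0 \sqrt{M} = -3 + 0 = -3$)
$\frac{T{\left(f{\left(1 \right)} \right)} - \left(-1\right) \left(-29\right)}{78 - 6} \cdot 67 = \frac{-3 - \left(-1\right) \left(-29\right)}{78 - 6} \cdot 67 = \frac{-3 - 29}{72} \cdot 67 = \left(-3 - 29\right) \frac{1}{72} \cdot 67 = \left(-32\right) \frac{1}{72} \cdot 67 = \left(- \frac{4}{9}\right) 67 = - \frac{268}{9}$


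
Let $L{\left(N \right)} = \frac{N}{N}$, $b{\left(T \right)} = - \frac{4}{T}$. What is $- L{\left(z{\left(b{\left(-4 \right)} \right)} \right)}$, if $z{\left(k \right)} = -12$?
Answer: $-1$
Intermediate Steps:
$L{\left(N \right)} = 1$
$- L{\left(z{\left(b{\left(-4 \right)} \right)} \right)} = \left(-1\right) 1 = -1$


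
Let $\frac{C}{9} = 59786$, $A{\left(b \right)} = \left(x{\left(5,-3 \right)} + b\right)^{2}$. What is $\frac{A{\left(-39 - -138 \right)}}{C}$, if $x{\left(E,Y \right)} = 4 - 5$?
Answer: $\frac{4802}{269037} \approx 0.017849$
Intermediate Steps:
$x{\left(E,Y \right)} = -1$ ($x{\left(E,Y \right)} = 4 - 5 = -1$)
$A{\left(b \right)} = \left(-1 + b\right)^{2}$
$C = 538074$ ($C = 9 \cdot 59786 = 538074$)
$\frac{A{\left(-39 - -138 \right)}}{C} = \frac{\left(-1 - -99\right)^{2}}{538074} = \left(-1 + \left(-39 + 138\right)\right)^{2} \cdot \frac{1}{538074} = \left(-1 + 99\right)^{2} \cdot \frac{1}{538074} = 98^{2} \cdot \frac{1}{538074} = 9604 \cdot \frac{1}{538074} = \frac{4802}{269037}$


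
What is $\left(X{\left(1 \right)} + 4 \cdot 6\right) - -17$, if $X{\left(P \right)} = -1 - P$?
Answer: $39$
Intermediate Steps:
$\left(X{\left(1 \right)} + 4 \cdot 6\right) - -17 = \left(\left(-1 - 1\right) + 4 \cdot 6\right) - -17 = \left(\left(-1 - 1\right) + 24\right) + 17 = \left(-2 + 24\right) + 17 = 22 + 17 = 39$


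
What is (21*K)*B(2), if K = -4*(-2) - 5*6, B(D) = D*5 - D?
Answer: -3696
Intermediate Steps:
B(D) = 4*D (B(D) = 5*D - D = 4*D)
K = -22 (K = 8 - 30 = -22)
(21*K)*B(2) = (21*(-22))*(4*2) = -462*8 = -3696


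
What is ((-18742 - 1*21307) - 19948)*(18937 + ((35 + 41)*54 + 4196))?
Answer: -1634138289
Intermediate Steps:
((-18742 - 1*21307) - 19948)*(18937 + ((35 + 41)*54 + 4196)) = ((-18742 - 21307) - 19948)*(18937 + (76*54 + 4196)) = (-40049 - 19948)*(18937 + (4104 + 4196)) = -59997*(18937 + 8300) = -59997*27237 = -1634138289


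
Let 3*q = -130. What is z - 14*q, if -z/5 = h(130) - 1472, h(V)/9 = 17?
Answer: 21605/3 ≈ 7201.7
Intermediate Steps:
q = -130/3 (q = (1/3)*(-130) = -130/3 ≈ -43.333)
h(V) = 153 (h(V) = 9*17 = 153)
z = 6595 (z = -5*(153 - 1472) = -5*(-1319) = 6595)
z - 14*q = 6595 - 14*(-130)/3 = 6595 - 1*(-1820/3) = 6595 + 1820/3 = 21605/3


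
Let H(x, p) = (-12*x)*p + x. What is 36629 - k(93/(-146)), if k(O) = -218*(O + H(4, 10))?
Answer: -4911284/73 ≈ -67278.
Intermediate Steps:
H(x, p) = x - 12*p*x (H(x, p) = -12*p*x + x = x - 12*p*x)
k(O) = 103768 - 218*O (k(O) = -218*(O + 4*(1 - 12*10)) = -218*(O + 4*(1 - 120)) = -218*(O + 4*(-119)) = -218*(O - 476) = -218*(-476 + O) = 103768 - 218*O)
36629 - k(93/(-146)) = 36629 - (103768 - 20274/(-146)) = 36629 - (103768 - 20274*(-1)/146) = 36629 - (103768 - 218*(-93/146)) = 36629 - (103768 + 10137/73) = 36629 - 1*7585201/73 = 36629 - 7585201/73 = -4911284/73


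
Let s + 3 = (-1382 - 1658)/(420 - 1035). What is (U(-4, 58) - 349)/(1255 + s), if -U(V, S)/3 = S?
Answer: -64329/154604 ≈ -0.41609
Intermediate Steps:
s = 239/123 (s = -3 + (-1382 - 1658)/(420 - 1035) = -3 - 3040/(-615) = -3 - 3040*(-1/615) = -3 + 608/123 = 239/123 ≈ 1.9431)
U(V, S) = -3*S
(U(-4, 58) - 349)/(1255 + s) = (-3*58 - 349)/(1255 + 239/123) = (-174 - 349)/(154604/123) = -523*123/154604 = -64329/154604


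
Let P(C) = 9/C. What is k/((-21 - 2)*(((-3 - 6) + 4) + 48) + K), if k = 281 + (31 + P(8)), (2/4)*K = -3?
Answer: -501/1592 ≈ -0.31470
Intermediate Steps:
K = -6 (K = 2*(-3) = -6)
k = 2505/8 (k = 281 + (31 + 9/8) = 281 + 257/8 = 2505/8 ≈ 313.13)
k/((-21 - 2)*(((-3 - 6) + 4) + 48) + K) = 2505/(8*((-21 - 2)*(((-3 - 6) + 4) + 48) - 6)) = 2505/(8*(-23*((-9 + 4) + 48) - 6)) = 2505/(8*(-23*(-5 + 48) - 6)) = 2505/(8*(-23*43 - 6)) = 2505/(8*(-989 - 6)) = (2505/8)/(-995) = (2505/8)*(-1/995) = -501/1592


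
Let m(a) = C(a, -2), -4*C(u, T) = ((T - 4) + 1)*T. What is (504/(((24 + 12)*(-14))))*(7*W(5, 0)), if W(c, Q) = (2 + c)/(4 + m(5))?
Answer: -98/3 ≈ -32.667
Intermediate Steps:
C(u, T) = -T*(-3 + T)/4 (C(u, T) = -((T - 4) + 1)*T/4 = -((-4 + T) + 1)*T/4 = -(-3 + T)*T/4 = -T*(-3 + T)/4)
m(a) = -5/2 (m(a) = (¼)*(-2)*(3 - 1*(-2)) = (¼)*(-2)*(3 + 2) = (¼)*(-2)*5 = -5/2)
W(c, Q) = 4/3 + 2*c/3 (W(c, Q) = (2 + c)/(4 - 5/2) = (2 + c)/(3/2) = (2 + c)*(⅔) = 4/3 + 2*c/3)
(504/(((24 + 12)*(-14))))*(7*W(5, 0)) = (504/(((24 + 12)*(-14))))*(7*(4/3 + (⅔)*5)) = (504/((36*(-14))))*(7*(4/3 + 10/3)) = (504/(-504))*(7*(14/3)) = (504*(-1/504))*(98/3) = -1*98/3 = -98/3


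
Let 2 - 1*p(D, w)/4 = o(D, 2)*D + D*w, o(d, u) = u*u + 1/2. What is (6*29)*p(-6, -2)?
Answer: 11832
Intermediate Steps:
o(d, u) = 1/2 + u**2 (o(d, u) = u**2 + 1/2 = 1/2 + u**2)
p(D, w) = 8 - 18*D - 4*D*w (p(D, w) = 8 - 4*((1/2 + 2**2)*D + D*w) = 8 - 4*((1/2 + 4)*D + D*w) = 8 - 4*(9*D/2 + D*w) = 8 + (-18*D - 4*D*w) = 8 - 18*D - 4*D*w)
(6*29)*p(-6, -2) = (6*29)*(8 - 18*(-6) - 4*(-6)*(-2)) = 174*(8 + 108 - 48) = 174*68 = 11832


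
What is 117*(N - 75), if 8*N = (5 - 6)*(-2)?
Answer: -34983/4 ≈ -8745.8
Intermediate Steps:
N = 1/4 (N = ((5 - 6)*(-2))/8 = (-1*(-2))/8 = (1/8)*2 = 1/4 ≈ 0.25000)
117*(N - 75) = 117*(1/4 - 75) = 117*(-299/4) = -34983/4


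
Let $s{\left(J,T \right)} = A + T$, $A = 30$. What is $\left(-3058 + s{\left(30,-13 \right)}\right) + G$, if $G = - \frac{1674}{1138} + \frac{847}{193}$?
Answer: $- \frac{333633095}{109817} \approx -3038.1$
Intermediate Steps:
$s{\left(J,T \right)} = 30 + T$
$G = \frac{320402}{109817}$ ($G = \left(-1674\right) \frac{1}{1138} + 847 \cdot \frac{1}{193} = - \frac{837}{569} + \frac{847}{193} = \frac{320402}{109817} \approx 2.9176$)
$\left(-3058 + s{\left(30,-13 \right)}\right) + G = \left(-3058 + \left(30 - 13\right)\right) + \frac{320402}{109817} = \left(-3058 + 17\right) + \frac{320402}{109817} = -3041 + \frac{320402}{109817} = - \frac{333633095}{109817}$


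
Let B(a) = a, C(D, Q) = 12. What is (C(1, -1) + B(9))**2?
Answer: 441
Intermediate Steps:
(C(1, -1) + B(9))**2 = (12 + 9)**2 = 21**2 = 441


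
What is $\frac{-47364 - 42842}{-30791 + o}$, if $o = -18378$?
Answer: $\frac{90206}{49169} \approx 1.8346$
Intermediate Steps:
$\frac{-47364 - 42842}{-30791 + o} = \frac{-47364 - 42842}{-30791 - 18378} = - \frac{90206}{-49169} = \left(-90206\right) \left(- \frac{1}{49169}\right) = \frac{90206}{49169}$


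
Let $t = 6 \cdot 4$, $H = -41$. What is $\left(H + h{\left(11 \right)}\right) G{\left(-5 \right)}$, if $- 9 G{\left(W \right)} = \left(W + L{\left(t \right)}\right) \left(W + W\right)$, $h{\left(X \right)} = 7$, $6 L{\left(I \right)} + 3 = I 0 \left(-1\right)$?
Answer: $\frac{1870}{9} \approx 207.78$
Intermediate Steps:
$t = 24$
$L{\left(I \right)} = - \frac{1}{2}$ ($L{\left(I \right)} = - \frac{1}{2} + \frac{I 0 \left(-1\right)}{6} = - \frac{1}{2} + \frac{0 \left(-1\right)}{6} = - \frac{1}{2} + \frac{1}{6} \cdot 0 = - \frac{1}{2} + 0 = - \frac{1}{2}$)
$G{\left(W \right)} = - \frac{2 W \left(- \frac{1}{2} + W\right)}{9}$ ($G{\left(W \right)} = - \frac{\left(W - \frac{1}{2}\right) \left(W + W\right)}{9} = - \frac{\left(- \frac{1}{2} + W\right) 2 W}{9} = - \frac{2 W \left(- \frac{1}{2} + W\right)}{9}$)
$\left(H + h{\left(11 \right)}\right) G{\left(-5 \right)} = \left(-41 + 7\right) \frac{1}{9} \left(-5\right) \left(1 - -10\right) = - 34 \cdot \frac{1}{9} \left(-5\right) \left(1 + 10\right) = - 34 \cdot \frac{1}{9} \left(-5\right) 11 = \left(-34\right) \left(- \frac{55}{9}\right) = \frac{1870}{9}$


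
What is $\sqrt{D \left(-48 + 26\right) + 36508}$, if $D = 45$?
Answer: $\sqrt{35518} \approx 188.46$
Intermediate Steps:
$\sqrt{D \left(-48 + 26\right) + 36508} = \sqrt{45 \left(-48 + 26\right) + 36508} = \sqrt{45 \left(-22\right) + 36508} = \sqrt{-990 + 36508} = \sqrt{35518}$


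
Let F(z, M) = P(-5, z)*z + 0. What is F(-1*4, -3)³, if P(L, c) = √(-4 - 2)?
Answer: 384*I*√6 ≈ 940.6*I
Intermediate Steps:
P(L, c) = I*√6 (P(L, c) = √(-6) = I*√6)
F(z, M) = I*z*√6 (F(z, M) = (I*√6)*z + 0 = I*z*√6 + 0 = I*z*√6)
F(-1*4, -3)³ = (I*(-1*4)*√6)³ = (I*(-4)*√6)³ = (-4*I*√6)³ = 384*I*√6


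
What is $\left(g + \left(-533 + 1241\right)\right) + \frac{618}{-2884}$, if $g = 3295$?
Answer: $\frac{56039}{14} \approx 4002.8$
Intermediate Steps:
$\left(g + \left(-533 + 1241\right)\right) + \frac{618}{-2884} = \left(3295 + \left(-533 + 1241\right)\right) + \frac{618}{-2884} = \left(3295 + 708\right) + 618 \left(- \frac{1}{2884}\right) = 4003 - \frac{3}{14} = \frac{56039}{14}$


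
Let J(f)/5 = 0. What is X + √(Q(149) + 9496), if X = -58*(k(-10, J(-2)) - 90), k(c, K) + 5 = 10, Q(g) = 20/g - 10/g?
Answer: 4930 + √210822186/149 ≈ 5027.4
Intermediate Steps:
Q(g) = 10/g
J(f) = 0 (J(f) = 5*0 = 0)
k(c, K) = 5 (k(c, K) = -5 + 10 = 5)
X = 4930 (X = -58*(5 - 90) = -58*(-85) = 4930)
X + √(Q(149) + 9496) = 4930 + √(10/149 + 9496) = 4930 + √(1414914/149) = 4930 + √210822186/149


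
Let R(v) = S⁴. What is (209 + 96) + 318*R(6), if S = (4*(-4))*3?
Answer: 1688076593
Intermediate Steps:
S = -48 (S = -16*3 = -48)
R(v) = 5308416 (R(v) = (-48)⁴ = 5308416)
(209 + 96) + 318*R(6) = (209 + 96) + 318*5308416 = 305 + 1688076288 = 1688076593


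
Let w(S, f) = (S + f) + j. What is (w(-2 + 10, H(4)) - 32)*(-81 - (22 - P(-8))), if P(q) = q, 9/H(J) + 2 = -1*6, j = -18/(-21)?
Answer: 150849/56 ≈ 2693.7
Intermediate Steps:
j = 6/7 (j = -18*(-1/21) = 6/7 ≈ 0.85714)
H(J) = -9/8 (H(J) = 9/(-2 - 1*6) = 9/(-2 - 6) = 9/(-8) = 9*(-1/8) = -9/8)
w(S, f) = 6/7 + S + f (w(S, f) = (S + f) + 6/7 = 6/7 + S + f)
(w(-2 + 10, H(4)) - 32)*(-81 - (22 - P(-8))) = ((6/7 + (-2 + 10) - 9/8) - 32)*(-81 - (22 - 1*(-8))) = ((6/7 + 8 - 9/8) - 32)*(-81 - (22 + 8)) = (433/56 - 32)*(-81 - 1*30) = -1359*(-81 - 30)/56 = -1359/56*(-111) = 150849/56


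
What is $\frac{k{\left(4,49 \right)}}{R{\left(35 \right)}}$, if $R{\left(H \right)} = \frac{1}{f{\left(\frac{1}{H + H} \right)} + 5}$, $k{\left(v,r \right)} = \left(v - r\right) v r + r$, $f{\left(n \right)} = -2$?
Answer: $-26313$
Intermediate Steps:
$k{\left(v,r \right)} = r + r v \left(v - r\right)$ ($k{\left(v,r \right)} = v \left(v - r\right) r + r = r v \left(v - r\right) + r = r + r v \left(v - r\right)$)
$R{\left(H \right)} = \frac{1}{3}$ ($R{\left(H \right)} = \frac{1}{-2 + 5} = \frac{1}{3}$)
$\frac{k{\left(4,49 \right)}}{R{\left(35 \right)}} = 49 \left(1 + 4^{2} - 49 \cdot 4\right) \frac{1}{\frac{1}{3}} = 49 \left(1 + 16 - 196\right) 3 = 49 \left(-179\right) 3 = \left(-8771\right) 3 = -26313$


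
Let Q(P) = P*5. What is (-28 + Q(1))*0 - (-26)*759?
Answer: 19734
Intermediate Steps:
Q(P) = 5*P
(-28 + Q(1))*0 - (-26)*759 = (-28 + 5*1)*0 - (-26)*759 = (-28 + 5)*0 - 1*(-19734) = -23*0 + 19734 = 0 + 19734 = 19734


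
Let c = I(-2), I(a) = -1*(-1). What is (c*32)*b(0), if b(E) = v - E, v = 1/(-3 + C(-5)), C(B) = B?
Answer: -4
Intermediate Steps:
I(a) = 1
c = 1
v = -⅛ (v = 1/(-3 - 5) = 1/(-8) = -⅛ ≈ -0.12500)
b(E) = -⅛ - E
(c*32)*b(0) = (1*32)*(-⅛ - 1*0) = 32*(-⅛ + 0) = 32*(-⅛) = -4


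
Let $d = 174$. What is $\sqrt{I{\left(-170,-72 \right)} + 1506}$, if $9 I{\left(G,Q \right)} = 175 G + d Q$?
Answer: $\frac{2 i \sqrt{7181}}{3} \approx 56.494 i$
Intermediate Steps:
$I{\left(G,Q \right)} = \frac{58 Q}{3} + \frac{175 G}{9}$ ($I{\left(G,Q \right)} = \frac{175 G + 174 Q}{9} = \frac{174 Q + 175 G}{9} = \frac{58 Q}{3} + \frac{175 G}{9}$)
$\sqrt{I{\left(-170,-72 \right)} + 1506} = \sqrt{\left(\frac{58}{3} \left(-72\right) + \frac{175}{9} \left(-170\right)\right) + 1506} = \sqrt{\left(-1392 - \frac{29750}{9}\right) + 1506} = \sqrt{- \frac{42278}{9} + 1506} = \sqrt{- \frac{28724}{9}} = \frac{2 i \sqrt{7181}}{3}$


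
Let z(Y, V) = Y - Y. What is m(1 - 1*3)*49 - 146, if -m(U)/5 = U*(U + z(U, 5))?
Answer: -1126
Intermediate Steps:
z(Y, V) = 0
m(U) = -5*U² (m(U) = -5*U*(U + 0) = -5*U*U = -5*U²)
m(1 - 1*3)*49 - 146 = -5*(1 - 1*3)²*49 - 146 = -5*(1 - 3)²*49 - 146 = -5*(-2)²*49 - 146 = -5*4*49 - 146 = -20*49 - 146 = -980 - 146 = -1126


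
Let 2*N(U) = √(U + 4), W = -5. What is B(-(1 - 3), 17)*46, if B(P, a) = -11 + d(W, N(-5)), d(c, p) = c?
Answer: -736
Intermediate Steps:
N(U) = √(4 + U)/2 (N(U) = √(U + 4)/2 = √(4 + U)/2)
B(P, a) = -16 (B(P, a) = -11 - 5 = -16)
B(-(1 - 3), 17)*46 = -16*46 = -736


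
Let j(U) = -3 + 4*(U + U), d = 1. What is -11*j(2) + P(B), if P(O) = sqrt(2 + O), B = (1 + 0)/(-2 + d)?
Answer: -142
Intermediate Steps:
j(U) = -3 + 8*U (j(U) = -3 + 4*(2*U) = -3 + 8*U)
B = -1 (B = (1 + 0)/(-2 + 1) = 1/(-1) = 1*(-1) = -1)
-11*j(2) + P(B) = -11*(-3 + 8*2) + sqrt(2 - 1) = -11*(-3 + 16) + sqrt(1) = -11*13 + 1 = -143 + 1 = -142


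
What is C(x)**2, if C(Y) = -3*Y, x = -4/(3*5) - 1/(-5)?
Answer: 1/25 ≈ 0.040000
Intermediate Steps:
x = -1/15 (x = -4/15 - 1*(-1/5) = -4*1/15 + 1/5 = -4/15 + 1/5 = -1/15 ≈ -0.066667)
C(x)**2 = (-3*(-1/15))**2 = (1/5)**2 = 1/25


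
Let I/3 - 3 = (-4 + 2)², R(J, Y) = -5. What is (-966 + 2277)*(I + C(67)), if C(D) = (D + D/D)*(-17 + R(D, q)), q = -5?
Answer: -1933725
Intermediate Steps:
C(D) = -22 - 22*D (C(D) = (D + D/D)*(-17 - 5) = (D + 1)*(-22) = (1 + D)*(-22) = -22 - 22*D)
I = 21 (I = 9 + 3*(-4 + 2)² = 9 + 3*(-2)² = 9 + 3*4 = 9 + 12 = 21)
(-966 + 2277)*(I + C(67)) = (-966 + 2277)*(21 + (-22 - 22*67)) = 1311*(21 + (-22 - 1474)) = 1311*(21 - 1496) = 1311*(-1475) = -1933725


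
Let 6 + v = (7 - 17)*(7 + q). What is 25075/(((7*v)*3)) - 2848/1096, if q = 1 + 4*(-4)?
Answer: 2882051/212898 ≈ 13.537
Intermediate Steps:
q = -15 (q = 1 - 16 = -15)
v = 74 (v = -6 + (7 - 17)*(7 - 15) = -6 - 10*(-8) = -6 + 80 = 74)
25075/(((7*v)*3)) - 2848/1096 = 25075/(((7*74)*3)) - 2848/1096 = 25075/((518*3)) - 2848*1/1096 = 25075/1554 - 356/137 = 2882051/212898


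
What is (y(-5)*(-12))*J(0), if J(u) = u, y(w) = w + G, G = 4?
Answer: 0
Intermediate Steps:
y(w) = 4 + w (y(w) = w + 4 = 4 + w)
(y(-5)*(-12))*J(0) = ((4 - 5)*(-12))*0 = -1*(-12)*0 = 12*0 = 0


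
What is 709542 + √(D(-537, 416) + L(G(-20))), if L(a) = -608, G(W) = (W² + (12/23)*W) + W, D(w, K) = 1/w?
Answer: 709542 + I*√175328889/537 ≈ 7.0954e+5 + 24.658*I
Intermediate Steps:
G(W) = W² + 35*W/23 (G(W) = (W² + (12*(1/23))*W) + W = (W² + 12*W/23) + W = W² + 35*W/23)
709542 + √(D(-537, 416) + L(G(-20))) = 709542 + √(1/(-537) - 608) = 709542 + √(-1/537 - 608) = 709542 + √(-326497/537) = 709542 + I*√175328889/537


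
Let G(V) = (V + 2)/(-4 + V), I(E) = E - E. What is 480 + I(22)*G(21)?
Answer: 480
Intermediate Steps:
I(E) = 0
G(V) = (2 + V)/(-4 + V)
480 + I(22)*G(21) = 480 + 0*((2 + 21)/(-4 + 21)) = 480 + 0*(23/17) = 480 + 0 = 480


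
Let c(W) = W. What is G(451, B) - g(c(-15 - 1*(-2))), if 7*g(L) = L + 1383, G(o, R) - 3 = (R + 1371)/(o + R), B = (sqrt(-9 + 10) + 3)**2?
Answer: -620274/3269 ≈ -189.74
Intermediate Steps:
B = 16 (B = (sqrt(1) + 3)**2 = (1 + 3)**2 = 4**2 = 16)
G(o, R) = 3 + (1371 + R)/(R + o) (G(o, R) = 3 + (R + 1371)/(o + R) = 3 + (1371 + R)/(R + o))
g(L) = 1383/7 + L/7 (g(L) = (L + 1383)/7 = (1383 + L)/7 = 1383/7 + L/7)
G(451, B) - g(c(-15 - 1*(-2))) = (1371 + 3*451 + 4*16)/(16 + 451) - (1383/7 + (-15 - 1*(-2))/7) = (1371 + 1353 + 64)/467 - (1383/7 + (-15 + 2)/7) = (1/467)*2788 - (1383/7 + (1/7)*(-13)) = 2788/467 - (1383/7 - 13/7) = 2788/467 - 1*1370/7 = 2788/467 - 1370/7 = -620274/3269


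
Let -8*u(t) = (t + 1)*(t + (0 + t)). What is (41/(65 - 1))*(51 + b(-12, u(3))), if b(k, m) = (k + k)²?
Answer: 25707/64 ≈ 401.67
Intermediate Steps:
u(t) = -t*(1 + t)/4 (u(t) = -(t + 1)*(t + (0 + t))/8 = -(1 + t)*(t + t)/8 = -(1 + t)*2*t/8 = -t*(1 + t)/4)
b(k, m) = 4*k² (b(k, m) = (2*k)² = 4*k²)
(41/(65 - 1))*(51 + b(-12, u(3))) = (41/(65 - 1))*(51 + 4*(-12)²) = (41/64)*(51 + 4*144) = (41*(1/64))*(51 + 576) = (41/64)*627 = 25707/64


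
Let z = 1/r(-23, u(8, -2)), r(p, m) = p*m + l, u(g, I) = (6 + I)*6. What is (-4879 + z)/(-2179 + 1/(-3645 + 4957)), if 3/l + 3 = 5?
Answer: 7047776672/3147590547 ≈ 2.2391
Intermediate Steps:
l = 3/2 (l = 3/(-3 + 5) = 3/2 ≈ 1.5000)
u(g, I) = 36 + 6*I
r(p, m) = 3/2 + m*p (r(p, m) = p*m + 3/2 = m*p + 3/2 = 3/2 + m*p)
z = -2/1101 (z = 1/(3/2 + (36 + 6*(-2))*(-23)) = 1/(3/2 + (36 - 12)*(-23)) = 1/(3/2 + 24*(-23)) = 1/(3/2 - 552) = 1/(-1101/2) = -2/1101 ≈ -0.0018165)
(-4879 + z)/(-2179 + 1/(-3645 + 4957)) = (-4879 - 2/1101)/(-2179 + 1/(-3645 + 4957)) = -5371781/(1101*(-2179 + 1/1312)) = -5371781/(1101*(-2858847/1312)) = -5371781/1101*(-1312/2858847) = 7047776672/3147590547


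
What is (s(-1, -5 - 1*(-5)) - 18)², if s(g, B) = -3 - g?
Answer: 400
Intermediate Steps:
(s(-1, -5 - 1*(-5)) - 18)² = ((-3 - 1*(-1)) - 18)² = ((-3 + 1) - 18)² = (-2 - 18)² = (-20)² = 400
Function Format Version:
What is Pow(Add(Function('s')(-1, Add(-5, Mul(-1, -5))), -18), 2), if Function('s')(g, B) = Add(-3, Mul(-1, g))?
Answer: 400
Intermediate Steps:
Pow(Add(Function('s')(-1, Add(-5, Mul(-1, -5))), -18), 2) = Pow(Add(Add(-3, Mul(-1, -1)), -18), 2) = Pow(Add(Add(-3, 1), -18), 2) = Pow(Add(-2, -18), 2) = Pow(-20, 2) = 400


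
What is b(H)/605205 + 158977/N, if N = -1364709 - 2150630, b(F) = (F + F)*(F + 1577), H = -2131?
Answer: 8204021973887/2127500739495 ≈ 3.8562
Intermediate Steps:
b(F) = 2*F*(1577 + F) (b(F) = (2*F)*(1577 + F) = 2*F*(1577 + F))
N = -3515339
b(H)/605205 + 158977/N = (2*(-2131)*(1577 - 2131))/605205 + 158977/(-3515339) = (2*(-2131)*(-554))*(1/605205) + 158977*(-1/3515339) = 2361148*(1/605205) - 158977/3515339 = 2361148/605205 - 158977/3515339 = 8204021973887/2127500739495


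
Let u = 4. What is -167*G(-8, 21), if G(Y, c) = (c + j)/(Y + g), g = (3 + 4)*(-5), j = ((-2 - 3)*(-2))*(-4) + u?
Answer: -2505/43 ≈ -58.256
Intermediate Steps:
j = -36 (j = ((-2 - 3)*(-2))*(-4) + 4 = -5*(-2)*(-4) + 4 = 10*(-4) + 4 = -40 + 4 = -36)
g = -35 (g = 7*(-5) = -35)
G(Y, c) = (-36 + c)/(-35 + Y) (G(Y, c) = (c - 36)/(Y - 35) = (-36 + c)/(-35 + Y))
-167*G(-8, 21) = -167*(-36 + 21)/(-35 - 8) = -167*(-15)/(-43) = -(-167)*(-15)/43 = -167*15/43 = -2505/43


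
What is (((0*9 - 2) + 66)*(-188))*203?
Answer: -2442496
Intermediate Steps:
(((0*9 - 2) + 66)*(-188))*203 = (((0 - 2) + 66)*(-188))*203 = ((-2 + 66)*(-188))*203 = (64*(-188))*203 = -12032*203 = -2442496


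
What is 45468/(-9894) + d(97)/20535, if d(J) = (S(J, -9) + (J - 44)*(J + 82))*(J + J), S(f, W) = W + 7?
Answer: 575738836/6772443 ≈ 85.012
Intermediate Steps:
S(f, W) = 7 + W
d(J) = 2*J*(-2 + (-44 + J)*(82 + J)) (d(J) = ((7 - 9) + (J - 44)*(J + 82))*(J + J) = (-2 + (-44 + J)*(82 + J))*(2*J) = 2*J*(-2 + (-44 + J)*(82 + J)))
45468/(-9894) + d(97)/20535 = 45468/(-9894) + (2*97*(-3610 + 97² + 38*97))/20535 = 45468*(-1/9894) + (2*97*(-3610 + 9409 + 3686))*(1/20535) = -7578/1649 + (2*97*9485)*(1/20535) = -7578/1649 + 1840090*(1/20535) = -7578/1649 + 368018/4107 = 575738836/6772443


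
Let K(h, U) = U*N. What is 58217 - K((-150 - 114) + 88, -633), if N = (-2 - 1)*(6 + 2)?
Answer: 43025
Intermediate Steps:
N = -24 (N = -3*8 = -24)
K(h, U) = -24*U (K(h, U) = U*(-24) = -24*U)
58217 - K((-150 - 114) + 88, -633) = 58217 - (-24)*(-633) = 58217 - 1*15192 = 58217 - 15192 = 43025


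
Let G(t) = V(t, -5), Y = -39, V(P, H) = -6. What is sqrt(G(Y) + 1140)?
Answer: 9*sqrt(14) ≈ 33.675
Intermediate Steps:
G(t) = -6
sqrt(G(Y) + 1140) = sqrt(-6 + 1140) = sqrt(1134) = 9*sqrt(14)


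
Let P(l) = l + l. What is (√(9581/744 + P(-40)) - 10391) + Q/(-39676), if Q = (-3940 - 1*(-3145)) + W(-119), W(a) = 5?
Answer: -206136263/19838 + I*√9288654/372 ≈ -10391.0 + 8.1928*I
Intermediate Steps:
Q = -790 (Q = (-3940 - 1*(-3145)) + 5 = (-3940 + 3145) + 5 = -795 + 5 = -790)
P(l) = 2*l
(√(9581/744 + P(-40)) - 10391) + Q/(-39676) = (√(9581/744 + 2*(-40)) - 10391) - 790/(-39676) = (√(9581*(1/744) - 80) - 10391) - 790*(-1/39676) = (√(9581/744 - 80) - 10391) + 395/19838 = (√(-49939/744) - 10391) + 395/19838 = (I*√9288654/372 - 10391) + 395/19838 = (-10391 + I*√9288654/372) + 395/19838 = -206136263/19838 + I*√9288654/372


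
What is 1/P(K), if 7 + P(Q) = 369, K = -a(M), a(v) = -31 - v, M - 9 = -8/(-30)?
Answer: 1/362 ≈ 0.0027624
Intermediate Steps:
M = 139/15 (M = 9 - 8/(-30) = 9 - 8*(-1/30) = 9 + 4/15 = 139/15 ≈ 9.2667)
K = 604/15 (K = -(-31 - 1*139/15) = -(-31 - 139/15) = -1*(-604/15) = 604/15 ≈ 40.267)
P(Q) = 362 (P(Q) = -7 + 369 = 362)
1/P(K) = 1/362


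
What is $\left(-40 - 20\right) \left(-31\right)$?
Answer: $1860$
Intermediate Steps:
$\left(-40 - 20\right) \left(-31\right) = \left(-60\right) \left(-31\right) = 1860$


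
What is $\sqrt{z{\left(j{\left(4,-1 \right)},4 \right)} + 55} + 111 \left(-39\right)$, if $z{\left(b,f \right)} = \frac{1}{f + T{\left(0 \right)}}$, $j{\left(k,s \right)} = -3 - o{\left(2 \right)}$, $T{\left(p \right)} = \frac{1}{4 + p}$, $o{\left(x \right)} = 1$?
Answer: $-4329 + \frac{\sqrt{15963}}{17} \approx -4321.6$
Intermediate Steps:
$j{\left(k,s \right)} = -4$ ($j{\left(k,s \right)} = -3 - 1 = -4$)
$z{\left(b,f \right)} = \frac{1}{\frac{1}{4} + f}$ ($z{\left(b,f \right)} = \frac{1}{f + \frac{1}{4 + 0}} = \frac{1}{f + \frac{1}{4}} = \frac{1}{\frac{1}{4} + f}$)
$\sqrt{z{\left(j{\left(4,-1 \right)},4 \right)} + 55} + 111 \left(-39\right) = \sqrt{\frac{4}{1 + 4 \cdot 4} + 55} + 111 \left(-39\right) = \sqrt{\frac{4}{1 + 16} + 55} - 4329 = \sqrt{\frac{4}{17} + 55} - 4329 = \sqrt{\frac{939}{17}} - 4329 = \frac{\sqrt{15963}}{17} - 4329 = -4329 + \frac{\sqrt{15963}}{17}$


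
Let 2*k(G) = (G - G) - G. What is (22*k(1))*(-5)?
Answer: 55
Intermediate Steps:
k(G) = -G/2 (k(G) = ((G - G) - G)/2 = (0 - G)/2 = (-G)/2 = -G/2)
(22*k(1))*(-5) = (22*(-½*1))*(-5) = (22*(-½))*(-5) = -11*(-5) = 55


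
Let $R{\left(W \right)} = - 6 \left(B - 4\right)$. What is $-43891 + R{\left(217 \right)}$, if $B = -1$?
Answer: $-43861$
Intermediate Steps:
$R{\left(W \right)} = 30$ ($R{\left(W \right)} = - 6 \left(-1 - 4\right) = \left(-6\right) \left(-5\right) = 30$)
$-43891 + R{\left(217 \right)} = -43891 + 30 = -43861$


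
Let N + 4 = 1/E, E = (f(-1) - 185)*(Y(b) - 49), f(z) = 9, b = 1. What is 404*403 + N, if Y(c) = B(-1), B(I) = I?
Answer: 1432710401/8800 ≈ 1.6281e+5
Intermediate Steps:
Y(c) = -1
E = 8800 (E = (9 - 185)*(-1 - 49) = -176*(-50) = 8800)
N = -35199/8800 (N = -4 + 1/8800 = -35199/8800 ≈ -3.9999)
404*403 + N = 404*403 - 35199/8800 = 162812 - 35199/8800 = 1432710401/8800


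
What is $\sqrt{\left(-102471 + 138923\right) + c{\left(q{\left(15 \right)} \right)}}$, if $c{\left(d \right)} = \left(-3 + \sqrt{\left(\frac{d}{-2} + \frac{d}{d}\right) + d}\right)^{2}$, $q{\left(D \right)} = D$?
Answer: $\frac{\sqrt{145878 - 12 \sqrt{34}}}{2} \approx 190.92$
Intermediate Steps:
$c{\left(d \right)} = \left(-3 + \sqrt{1 + \frac{d}{2}}\right)^{2}$ ($c{\left(d \right)} = \left(-3 + \sqrt{\left(d \left(- \frac{1}{2}\right) + 1\right) + d}\right)^{2} = \left(-3 + \sqrt{\left(- \frac{d}{2} + 1\right) + d}\right)^{2} = \left(-3 + \sqrt{\left(1 - \frac{d}{2}\right) + d}\right)^{2} = \left(-3 + \sqrt{1 + \frac{d}{2}}\right)^{2}$)
$\sqrt{\left(-102471 + 138923\right) + c{\left(q{\left(15 \right)} \right)}} = \sqrt{\left(-102471 + 138923\right) + \frac{\left(-6 + \sqrt{2} \sqrt{2 + 15}\right)^{2}}{4}} = \sqrt{36452 + \frac{\left(-6 + \sqrt{2} \sqrt{17}\right)^{2}}{4}} = \sqrt{36452 + \frac{\left(-6 + \sqrt{34}\right)^{2}}{4}}$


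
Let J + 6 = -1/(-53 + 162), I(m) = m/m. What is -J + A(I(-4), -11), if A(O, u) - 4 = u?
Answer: -108/109 ≈ -0.99083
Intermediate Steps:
I(m) = 1
A(O, u) = 4 + u
J = -655/109 (J = -6 - 1/(-53 + 162) = -6 - 1/109 = -655/109 ≈ -6.0092)
-J + A(I(-4), -11) = -1*(-655/109) + (4 - 11) = 655/109 - 7 = -108/109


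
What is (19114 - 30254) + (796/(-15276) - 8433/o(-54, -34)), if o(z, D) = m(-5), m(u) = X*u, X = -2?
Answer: -457644217/38190 ≈ -11983.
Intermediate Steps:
m(u) = -2*u
o(z, D) = 10 (o(z, D) = -2*(-5) = 10)
(19114 - 30254) + (796/(-15276) - 8433/o(-54, -34)) = (19114 - 30254) + (796/(-15276) - 8433/10) = -11140 + (796*(-1/15276) - 8433*⅒) = -11140 + (-199/3819 - 8433/10) = -11140 - 32207617/38190 = -457644217/38190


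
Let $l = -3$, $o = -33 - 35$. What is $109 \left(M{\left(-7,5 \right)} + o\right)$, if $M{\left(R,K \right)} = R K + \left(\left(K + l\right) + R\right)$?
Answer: $-11772$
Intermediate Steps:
$o = -68$ ($o = -33 - 35 = -68$)
$M{\left(R,K \right)} = -3 + K + R + K R$ ($M{\left(R,K \right)} = R K + \left(\left(K - 3\right) + R\right) = K R + \left(\left(-3 + K\right) + R\right) = K R + \left(-3 + K + R\right) = -3 + K + R + K R$)
$109 \left(M{\left(-7,5 \right)} + o\right) = 109 \left(\left(-3 + 5 - 7 + 5 \left(-7\right)\right) - 68\right) = 109 \left(\left(-3 + 5 - 7 - 35\right) - 68\right) = 109 \left(-40 - 68\right) = 109 \left(-108\right) = -11772$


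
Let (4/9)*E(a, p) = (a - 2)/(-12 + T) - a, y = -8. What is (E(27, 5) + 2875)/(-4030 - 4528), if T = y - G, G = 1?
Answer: -19681/59906 ≈ -0.32853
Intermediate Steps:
T = -9 (T = -8 - 1*1 = -8 - 1 = -9)
E(a, p) = 3/14 - 33*a/14 (E(a, p) = 9*((a - 2)/(-12 - 9) - a)/4 = 9*((-2 + a)/(-21) - a)/4 = 9*((-2 + a)*(-1/21) - a)/4 = 9*((2/21 - a/21) - a)/4 = 9*(2/21 - 22*a/21)/4 = 3/14 - 33*a/14)
(E(27, 5) + 2875)/(-4030 - 4528) = ((3/14 - 33/14*27) + 2875)/(-4030 - 4528) = ((3/14 - 891/14) + 2875)/(-8558) = (-444/7 + 2875)*(-1/8558) = (19681/7)*(-1/8558) = -19681/59906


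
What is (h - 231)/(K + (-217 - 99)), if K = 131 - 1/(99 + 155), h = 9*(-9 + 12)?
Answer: 51816/46991 ≈ 1.1027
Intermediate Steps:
h = 27 (h = 9*3 = 27)
K = 33273/254 (K = 131 - 1/254 = 33273/254 ≈ 131.00)
(h - 231)/(K + (-217 - 99)) = (27 - 231)/(33273/254 + (-217 - 99)) = -204/(33273/254 - 316) = -204/(-46991/254) = -204*(-254/46991) = 51816/46991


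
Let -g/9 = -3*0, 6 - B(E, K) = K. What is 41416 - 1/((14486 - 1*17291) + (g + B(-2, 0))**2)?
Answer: 114680905/2769 ≈ 41416.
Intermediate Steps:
B(E, K) = 6 - K
g = 0 (g = -(-27)*0 = -9*0 = 0)
41416 - 1/((14486 - 1*17291) + (g + B(-2, 0))**2) = 41416 - 1/((14486 - 1*17291) + (0 + (6 - 1*0))**2) = 41416 - 1/((14486 - 17291) + (0 + (6 + 0))**2) = 41416 - 1/(-2805 + (0 + 6)**2) = 41416 - 1/(-2805 + 6**2) = 41416 - 1/(-2805 + 36) = 41416 - 1/(-2769) = 41416 - 1*(-1/2769) = 41416 + 1/2769 = 114680905/2769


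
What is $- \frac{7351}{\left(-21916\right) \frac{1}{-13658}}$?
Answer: $- \frac{50199979}{10958} \approx -4581.1$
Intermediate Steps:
$- \frac{7351}{\left(-21916\right) \frac{1}{-13658}} = - \frac{7351}{\left(-21916\right) \left(- \frac{1}{13658}\right)} = - \frac{7351}{\frac{10958}{6829}} = \left(-7351\right) \frac{6829}{10958} = - \frac{50199979}{10958}$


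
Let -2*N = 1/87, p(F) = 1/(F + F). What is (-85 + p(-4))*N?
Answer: 227/464 ≈ 0.48922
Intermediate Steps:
p(F) = 1/(2*F)
N = -1/174 (N = -½/87 = -½*1/87 = -1/174 ≈ -0.0057471)
(-85 + p(-4))*N = (-85 + (½)/(-4))*(-1/174) = (-85 + (½)*(-¼))*(-1/174) = (-85 - ⅛)*(-1/174) = -681/8*(-1/174) = 227/464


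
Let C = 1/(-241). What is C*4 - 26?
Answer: -6270/241 ≈ -26.017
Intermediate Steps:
C = -1/241 ≈ -0.0041494
C*4 - 26 = -1/241*4 - 26 = -4/241 - 26 = -6270/241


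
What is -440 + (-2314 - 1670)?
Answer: -4424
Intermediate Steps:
-440 + (-2314 - 1670) = -440 - 3984 = -4424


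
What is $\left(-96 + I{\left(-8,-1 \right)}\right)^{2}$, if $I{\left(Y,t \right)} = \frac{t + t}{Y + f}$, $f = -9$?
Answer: $\frac{2656900}{289} \approx 9193.4$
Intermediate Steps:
$I{\left(Y,t \right)} = \frac{2 t}{-9 + Y}$ ($I{\left(Y,t \right)} = \frac{t + t}{Y - 9} = \frac{2 t}{-9 + Y}$)
$\left(-96 + I{\left(-8,-1 \right)}\right)^{2} = \left(-96 + 2 \left(-1\right) \frac{1}{-9 - 8}\right)^{2} = \left(-96 + 2 \left(-1\right) \frac{1}{-17}\right)^{2} = \left(-96 + 2 \left(-1\right) \left(- \frac{1}{17}\right)\right)^{2} = \left(-96 + \frac{2}{17}\right)^{2} = \left(- \frac{1630}{17}\right)^{2} = \frac{2656900}{289}$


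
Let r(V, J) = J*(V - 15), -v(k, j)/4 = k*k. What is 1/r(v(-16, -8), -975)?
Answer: 1/1013025 ≈ 9.8714e-7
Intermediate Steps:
v(k, j) = -4*k² (v(k, j) = -4*k*k = -4*k²)
r(V, J) = J*(-15 + V)
1/r(v(-16, -8), -975) = 1/(-975*(-15 - 4*(-16)²)) = 1/(-975*(-15 - 4*256)) = 1/(-975*(-15 - 1024)) = 1/(-975*(-1039)) = 1/1013025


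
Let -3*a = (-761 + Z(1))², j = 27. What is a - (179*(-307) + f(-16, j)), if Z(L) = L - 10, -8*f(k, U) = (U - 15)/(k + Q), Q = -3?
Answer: -16265567/114 ≈ -1.4268e+5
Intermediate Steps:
f(k, U) = -(-15 + U)/(8*(-3 + k)) (f(k, U) = -(U - 15)/(8*(k - 3)) = -(-15 + U)/(8*(-3 + k)))
Z(L) = -10 + L
a = -592900/3 (a = -(-761 + (-10 + 1))²/3 = -(-761 - 9)²/3 = -⅓*(-770)² = -⅓*592900 = -592900/3 ≈ -1.9763e+5)
a - (179*(-307) + f(-16, j)) = -592900/3 - (179*(-307) + (15 - 1*27)/(8*(-3 - 16))) = -592900/3 - (-54953 + (⅛)*(15 - 27)/(-19)) = -592900/3 - (-54953 + (⅛)*(-1/19)*(-12)) = -592900/3 - (-54953 + 3/38) = -592900/3 - 1*(-2088211/38) = -592900/3 + 2088211/38 = -16265567/114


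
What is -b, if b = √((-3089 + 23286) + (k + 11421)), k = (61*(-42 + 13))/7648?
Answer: -√115586468210/1912 ≈ -177.81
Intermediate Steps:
k = -1769/7648 (k = (61*(-29))*(1/7648) = -1769*1/7648 = -1769/7648 ≈ -0.23130)
b = √115586468210/1912 (b = √((-3089 + 23286) + (-1769/7648 + 11421)) = √(20197 + 87346039/7648) = √(241812695/7648) = √115586468210/1912 ≈ 177.81)
-b = -√115586468210/1912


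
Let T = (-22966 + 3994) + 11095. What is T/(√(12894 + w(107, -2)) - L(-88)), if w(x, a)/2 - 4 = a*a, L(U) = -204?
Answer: -803454/14353 + 7877*√12910/28706 ≈ -24.800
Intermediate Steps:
T = -7877 (T = -18972 + 11095 = -7877)
w(x, a) = 8 + 2*a² (w(x, a) = 8 + 2*(a*a) = 8 + 2*a²)
T/(√(12894 + w(107, -2)) - L(-88)) = -7877/(√(12894 + (8 + 2*(-2)²)) - 1*(-204)) = -7877/(√(12894 + (8 + 2*4)) + 204) = -7877/(√(12894 + (8 + 8)) + 204) = -7877/(√(12894 + 16) + 204) = -7877/(√12910 + 204) = -7877/(204 + √12910)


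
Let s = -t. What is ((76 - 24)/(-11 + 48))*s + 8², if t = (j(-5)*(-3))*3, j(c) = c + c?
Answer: -2312/37 ≈ -62.487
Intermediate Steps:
j(c) = 2*c
t = 90 (t = ((2*(-5))*(-3))*3 = -10*(-3)*3 = 30*3 = 90)
s = -90 (s = -1*90 = -90)
((76 - 24)/(-11 + 48))*s + 8² = ((76 - 24)/(-11 + 48))*(-90) + 8² = (52/37)*(-90) + 64 = -4680/37 + 64 = -2312/37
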